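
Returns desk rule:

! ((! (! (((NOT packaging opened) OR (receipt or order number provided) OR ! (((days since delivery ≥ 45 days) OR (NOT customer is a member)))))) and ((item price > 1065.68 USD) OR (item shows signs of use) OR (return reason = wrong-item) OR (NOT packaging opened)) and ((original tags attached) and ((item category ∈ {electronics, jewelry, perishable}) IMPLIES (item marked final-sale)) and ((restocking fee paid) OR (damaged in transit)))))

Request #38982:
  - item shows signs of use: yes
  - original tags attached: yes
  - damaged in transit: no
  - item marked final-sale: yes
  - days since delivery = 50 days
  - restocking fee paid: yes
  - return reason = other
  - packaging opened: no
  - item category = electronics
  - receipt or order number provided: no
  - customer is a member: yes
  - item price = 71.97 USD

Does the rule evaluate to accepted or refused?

Refused

Atomic conditions:
  NOT packaging opened: no → true
  receipt or order number provided: no → false
  days since delivery ≥ 45 days: 50 ≥ 45 is true
  NOT customer is a member: yes → false
  item price > 1065.68 USD: 71.97 > 1065.68 is false
  item shows signs of use: yes → true
  return reason = wrong-item: other == wrong-item is false
  original tags attached: yes → true
  item category ∈ {electronics, jewelry, perishable}: electronics is in the set → true
  item marked final-sale: yes → true
  restocking fee paid: yes → true
  damaged in transit: no → false
Combine:
[1.1.1.1.3.1] true OR false = true
[1.1.1.1.3] NOT true = false
[1.1.1.1] true OR false OR false = true
[1.1.1] NOT true = false
[1.1] NOT false = true
[1.2] false OR true OR false OR true = true
[1.3.2] true → true = true
[1.3.3] true OR false = true
[1.3] true AND true AND true = true
[1] true AND true AND true = true
[root] NOT true = false
Overall: false → refused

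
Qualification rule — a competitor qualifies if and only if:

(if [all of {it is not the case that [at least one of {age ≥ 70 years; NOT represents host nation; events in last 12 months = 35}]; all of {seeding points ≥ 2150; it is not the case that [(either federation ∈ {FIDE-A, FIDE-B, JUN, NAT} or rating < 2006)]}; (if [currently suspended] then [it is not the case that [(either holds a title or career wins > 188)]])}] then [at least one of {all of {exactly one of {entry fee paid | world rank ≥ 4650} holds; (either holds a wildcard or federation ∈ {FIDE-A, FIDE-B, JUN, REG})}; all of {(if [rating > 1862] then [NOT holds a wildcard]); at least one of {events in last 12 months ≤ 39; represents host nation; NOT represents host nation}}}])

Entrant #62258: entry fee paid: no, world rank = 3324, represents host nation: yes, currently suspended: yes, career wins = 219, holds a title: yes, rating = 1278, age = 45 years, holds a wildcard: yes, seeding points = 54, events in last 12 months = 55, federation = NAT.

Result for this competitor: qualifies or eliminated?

Atomic conditions:
  age ≥ 70 years: 45 ≥ 70 is false
  NOT represents host nation: yes → false
  events in last 12 months = 35: 55 == 35 is false
  seeding points ≥ 2150: 54 ≥ 2150 is false
  federation ∈ {FIDE-A, FIDE-B, JUN, NAT}: NAT is in the set → true
  rating < 2006: 1278 < 2006 is true
  currently suspended: yes → true
  holds a title: yes → true
  career wins > 188: 219 > 188 is true
  entry fee paid: no → false
  world rank ≥ 4650: 3324 ≥ 4650 is false
  holds a wildcard: yes → true
  federation ∈ {FIDE-A, FIDE-B, JUN, REG}: NAT is not in the set → false
  rating > 1862: 1278 > 1862 is false
  NOT holds a wildcard: yes → false
  events in last 12 months ≤ 39: 55 ≤ 39 is false
  represents host nation: yes → true
Combine:
[1.1.1] false OR false OR false = false
[1.1] NOT false = true
[1.2.2.1] true OR true = true
[1.2.2] NOT true = false
[1.2] false AND false = false
[1.3.2.1] true OR true = true
[1.3.2] NOT true = false
[1.3] true → false = false
[1] true AND false AND false = false
[2.1.1] exactly-one(false, false) = false
[2.1.2] true OR false = true
[2.1] false AND true = false
[2.2.1] false → false (antecedent false ⇒ implication holds) = true
[2.2.2] false OR true OR false = true
[2.2] true AND true = true
[2] false OR true = true
[root] false → true (antecedent false ⇒ implication holds) = true
Overall: true → qualifies

Qualifies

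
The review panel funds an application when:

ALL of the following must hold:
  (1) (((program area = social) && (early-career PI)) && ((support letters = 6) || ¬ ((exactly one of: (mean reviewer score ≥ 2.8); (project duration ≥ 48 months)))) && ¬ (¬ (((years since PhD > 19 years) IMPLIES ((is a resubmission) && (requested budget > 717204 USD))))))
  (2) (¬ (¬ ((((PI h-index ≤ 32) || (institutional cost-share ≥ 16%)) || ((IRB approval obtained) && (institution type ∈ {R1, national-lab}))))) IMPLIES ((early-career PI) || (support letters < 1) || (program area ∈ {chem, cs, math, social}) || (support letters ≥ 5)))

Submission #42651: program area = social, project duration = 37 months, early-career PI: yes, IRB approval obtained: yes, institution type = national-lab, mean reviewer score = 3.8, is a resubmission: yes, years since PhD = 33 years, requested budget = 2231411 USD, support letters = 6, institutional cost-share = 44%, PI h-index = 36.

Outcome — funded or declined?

Atomic conditions:
  program area = social: social == social is true
  early-career PI: yes → true
  support letters = 6: 6 == 6 is true
  mean reviewer score ≥ 2.8: 3.8 ≥ 2.8 is true
  project duration ≥ 48 months: 37 ≥ 48 is false
  years since PhD > 19 years: 33 > 19 is true
  is a resubmission: yes → true
  requested budget > 717204 USD: 2231411 > 717204 is true
  PI h-index ≤ 32: 36 ≤ 32 is false
  institutional cost-share ≥ 16%: 44 ≥ 16 is true
  IRB approval obtained: yes → true
  institution type ∈ {R1, national-lab}: national-lab is in the set → true
  support letters < 1: 6 < 1 is false
  program area ∈ {chem, cs, math, social}: social is in the set → true
  support letters ≥ 5: 6 ≥ 5 is true
Combine:
[1.1] true AND true = true
[1.2.2.1] exactly-one(true, false) = true
[1.2.2] NOT true = false
[1.2] true OR false = true
[1.3.1.1.2] true AND true = true
[1.3.1.1] true → true = true
[1.3.1] NOT true = false
[1.3] NOT false = true
[1] true AND true AND true = true
[2.1.1.1.1] false OR true = true
[2.1.1.1.2] true AND true = true
[2.1.1.1] true OR true = true
[2.1.1] NOT true = false
[2.1] NOT false = true
[2.2] true OR false OR true OR true = true
[2] true → true = true
[root] true AND true = true
Overall: true → funded

Funded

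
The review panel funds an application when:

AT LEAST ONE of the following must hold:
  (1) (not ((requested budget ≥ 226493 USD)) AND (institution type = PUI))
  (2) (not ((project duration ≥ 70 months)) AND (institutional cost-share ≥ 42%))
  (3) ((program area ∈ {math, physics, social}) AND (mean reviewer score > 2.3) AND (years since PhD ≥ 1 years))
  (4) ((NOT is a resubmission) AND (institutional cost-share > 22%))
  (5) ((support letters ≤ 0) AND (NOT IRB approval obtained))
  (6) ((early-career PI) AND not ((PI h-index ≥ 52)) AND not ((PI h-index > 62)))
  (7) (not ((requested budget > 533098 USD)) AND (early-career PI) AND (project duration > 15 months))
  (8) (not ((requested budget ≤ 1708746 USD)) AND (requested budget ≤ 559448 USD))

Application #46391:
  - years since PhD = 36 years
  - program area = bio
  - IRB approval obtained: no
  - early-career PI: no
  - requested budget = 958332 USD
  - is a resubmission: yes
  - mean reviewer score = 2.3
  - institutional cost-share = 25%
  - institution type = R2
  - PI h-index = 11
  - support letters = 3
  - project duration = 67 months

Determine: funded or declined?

Declined

Atomic conditions:
  requested budget ≥ 226493 USD: 958332 ≥ 226493 is true
  institution type = PUI: R2 == PUI is false
  project duration ≥ 70 months: 67 ≥ 70 is false
  institutional cost-share ≥ 42%: 25 ≥ 42 is false
  program area ∈ {math, physics, social}: bio is not in the set → false
  mean reviewer score > 2.3: 2.3 > 2.3 is false
  years since PhD ≥ 1 years: 36 ≥ 1 is true
  NOT is a resubmission: yes → false
  institutional cost-share > 22%: 25 > 22 is true
  support letters ≤ 0: 3 ≤ 0 is false
  NOT IRB approval obtained: no → true
  early-career PI: no → false
  PI h-index ≥ 52: 11 ≥ 52 is false
  PI h-index > 62: 11 > 62 is false
  requested budget > 533098 USD: 958332 > 533098 is true
  project duration > 15 months: 67 > 15 is true
  requested budget ≤ 1708746 USD: 958332 ≤ 1708746 is true
  requested budget ≤ 559448 USD: 958332 ≤ 559448 is false
Combine:
[1.1] NOT true = false
[1] false AND false = false
[2.1] NOT false = true
[2] true AND false = false
[3] false AND false AND true = false
[4] false AND true = false
[5] false AND true = false
[6.2] NOT false = true
[6.3] NOT false = true
[6] false AND true AND true = false
[7.1] NOT true = false
[7] false AND false AND true = false
[8.1] NOT true = false
[8] false AND false = false
[root] false OR false OR false OR false OR false OR false OR false OR false = false
Overall: false → declined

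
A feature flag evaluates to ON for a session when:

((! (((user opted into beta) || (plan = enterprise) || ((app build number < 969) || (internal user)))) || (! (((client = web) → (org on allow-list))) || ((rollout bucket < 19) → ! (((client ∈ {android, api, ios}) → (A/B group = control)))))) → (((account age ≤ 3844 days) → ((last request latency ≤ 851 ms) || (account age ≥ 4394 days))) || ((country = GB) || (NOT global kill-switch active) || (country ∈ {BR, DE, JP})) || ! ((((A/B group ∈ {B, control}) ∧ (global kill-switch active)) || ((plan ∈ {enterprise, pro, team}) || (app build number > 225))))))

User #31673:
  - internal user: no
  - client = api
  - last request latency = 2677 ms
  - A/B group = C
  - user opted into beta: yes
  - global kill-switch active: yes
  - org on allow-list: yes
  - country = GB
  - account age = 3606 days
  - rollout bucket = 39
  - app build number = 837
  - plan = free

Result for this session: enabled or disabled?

Enabled

Atomic conditions:
  user opted into beta: yes → true
  plan = enterprise: free == enterprise is false
  app build number < 969: 837 < 969 is true
  internal user: no → false
  client = web: api == web is false
  org on allow-list: yes → true
  rollout bucket < 19: 39 < 19 is false
  client ∈ {android, api, ios}: api is in the set → true
  A/B group = control: C == control is false
  account age ≤ 3844 days: 3606 ≤ 3844 is true
  last request latency ≤ 851 ms: 2677 ≤ 851 is false
  account age ≥ 4394 days: 3606 ≥ 4394 is false
  country = GB: GB == GB is true
  NOT global kill-switch active: yes → false
  country ∈ {BR, DE, JP}: GB is not in the set → false
  A/B group ∈ {B, control}: C is not in the set → false
  global kill-switch active: yes → true
  plan ∈ {enterprise, pro, team}: free is not in the set → false
  app build number > 225: 837 > 225 is true
Combine:
[1.1.1.3] true OR false = true
[1.1.1] true OR false OR true = true
[1.1] NOT true = false
[1.2.1.1] false → true (antecedent false ⇒ implication holds) = true
[1.2.1] NOT true = false
[1.2.2.2.1] true → false = false
[1.2.2.2] NOT false = true
[1.2.2] false → true (antecedent false ⇒ implication holds) = true
[1.2] false OR true = true
[1] false OR true = true
[2.1.2] false OR false = false
[2.1] true → false = false
[2.2] true OR false OR false = true
[2.3.1.1] false AND true = false
[2.3.1.2] false OR true = true
[2.3.1] false OR true = true
[2.3] NOT true = false
[2] false OR true OR false = true
[root] true → true = true
Overall: true → enabled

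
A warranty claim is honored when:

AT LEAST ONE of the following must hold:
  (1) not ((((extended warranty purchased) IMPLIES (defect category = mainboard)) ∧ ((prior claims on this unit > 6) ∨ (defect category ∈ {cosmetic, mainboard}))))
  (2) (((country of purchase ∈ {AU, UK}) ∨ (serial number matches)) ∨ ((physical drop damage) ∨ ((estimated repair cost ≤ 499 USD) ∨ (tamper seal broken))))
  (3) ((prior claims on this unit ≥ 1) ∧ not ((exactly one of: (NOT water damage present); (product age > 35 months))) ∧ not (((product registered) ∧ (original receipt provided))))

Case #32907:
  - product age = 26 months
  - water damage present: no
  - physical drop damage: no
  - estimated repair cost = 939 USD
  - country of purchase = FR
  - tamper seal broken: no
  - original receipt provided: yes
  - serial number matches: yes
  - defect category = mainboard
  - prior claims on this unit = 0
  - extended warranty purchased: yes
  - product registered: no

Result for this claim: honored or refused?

Atomic conditions:
  extended warranty purchased: yes → true
  defect category = mainboard: mainboard == mainboard is true
  prior claims on this unit > 6: 0 > 6 is false
  defect category ∈ {cosmetic, mainboard}: mainboard is in the set → true
  country of purchase ∈ {AU, UK}: FR is not in the set → false
  serial number matches: yes → true
  physical drop damage: no → false
  estimated repair cost ≤ 499 USD: 939 ≤ 499 is false
  tamper seal broken: no → false
  prior claims on this unit ≥ 1: 0 ≥ 1 is false
  NOT water damage present: no → true
  product age > 35 months: 26 > 35 is false
  product registered: no → false
  original receipt provided: yes → true
Combine:
[1.1.1] true → true = true
[1.1.2] false OR true = true
[1.1] true AND true = true
[1] NOT true = false
[2.1] false OR true = true
[2.2.2] false OR false = false
[2.2] false OR false = false
[2] true OR false = true
[3.2.1] exactly-one(true, false) = true
[3.2] NOT true = false
[3.3.1] false AND true = false
[3.3] NOT false = true
[3] false AND false AND true = false
[root] false OR true OR false = true
Overall: true → honored

Honored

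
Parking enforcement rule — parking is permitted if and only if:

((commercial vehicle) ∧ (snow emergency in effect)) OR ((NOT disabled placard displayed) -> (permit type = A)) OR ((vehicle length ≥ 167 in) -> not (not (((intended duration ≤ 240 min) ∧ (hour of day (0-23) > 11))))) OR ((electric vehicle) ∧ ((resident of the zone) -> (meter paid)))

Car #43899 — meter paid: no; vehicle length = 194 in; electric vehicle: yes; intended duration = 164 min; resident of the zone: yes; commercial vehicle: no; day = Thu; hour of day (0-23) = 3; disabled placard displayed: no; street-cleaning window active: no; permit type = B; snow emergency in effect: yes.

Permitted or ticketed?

Atomic conditions:
  commercial vehicle: no → false
  snow emergency in effect: yes → true
  NOT disabled placard displayed: no → true
  permit type = A: B == A is false
  vehicle length ≥ 167 in: 194 ≥ 167 is true
  intended duration ≤ 240 min: 164 ≤ 240 is true
  hour of day (0-23) > 11: 3 > 11 is false
  electric vehicle: yes → true
  resident of the zone: yes → true
  meter paid: no → false
Combine:
[1] false AND true = false
[2] true → false = false
[3.2.1.1] true AND false = false
[3.2.1] NOT false = true
[3.2] NOT true = false
[3] true → false = false
[4.2] true → false = false
[4] true AND false = false
[root] false OR false OR false OR false = false
Overall: false → ticketed

Ticketed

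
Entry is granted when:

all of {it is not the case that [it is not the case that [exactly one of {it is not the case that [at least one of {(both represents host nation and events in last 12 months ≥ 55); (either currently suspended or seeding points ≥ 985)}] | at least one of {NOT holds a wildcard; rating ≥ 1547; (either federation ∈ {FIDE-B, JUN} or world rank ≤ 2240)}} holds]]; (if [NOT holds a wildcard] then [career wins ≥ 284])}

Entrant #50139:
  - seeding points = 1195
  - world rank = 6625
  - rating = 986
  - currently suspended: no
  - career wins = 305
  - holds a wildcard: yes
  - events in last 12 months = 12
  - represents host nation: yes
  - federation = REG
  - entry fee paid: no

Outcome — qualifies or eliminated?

Eliminated

Atomic conditions:
  represents host nation: yes → true
  events in last 12 months ≥ 55: 12 ≥ 55 is false
  currently suspended: no → false
  seeding points ≥ 985: 1195 ≥ 985 is true
  NOT holds a wildcard: yes → false
  rating ≥ 1547: 986 ≥ 1547 is false
  federation ∈ {FIDE-B, JUN}: REG is not in the set → false
  world rank ≤ 2240: 6625 ≤ 2240 is false
  career wins ≥ 284: 305 ≥ 284 is true
Combine:
[1.1.1.1.1.1] true AND false = false
[1.1.1.1.1.2] false OR true = true
[1.1.1.1.1] false OR true = true
[1.1.1.1] NOT true = false
[1.1.1.2.3] false OR false = false
[1.1.1.2] false OR false OR false = false
[1.1.1] exactly-one(false, false) = false
[1.1] NOT false = true
[1] NOT true = false
[2] false → true (antecedent false ⇒ implication holds) = true
[root] false AND true = false
Overall: false → eliminated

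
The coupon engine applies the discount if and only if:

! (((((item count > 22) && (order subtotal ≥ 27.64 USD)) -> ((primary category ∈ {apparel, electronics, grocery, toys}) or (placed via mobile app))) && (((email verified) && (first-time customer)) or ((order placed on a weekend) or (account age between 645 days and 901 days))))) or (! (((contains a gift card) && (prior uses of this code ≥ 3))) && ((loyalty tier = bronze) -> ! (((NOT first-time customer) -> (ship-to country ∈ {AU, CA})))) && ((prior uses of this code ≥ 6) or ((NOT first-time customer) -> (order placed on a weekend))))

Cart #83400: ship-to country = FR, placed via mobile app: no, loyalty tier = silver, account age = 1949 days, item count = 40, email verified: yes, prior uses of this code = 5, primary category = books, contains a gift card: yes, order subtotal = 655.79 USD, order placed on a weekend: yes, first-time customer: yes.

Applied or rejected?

Applied

Atomic conditions:
  item count > 22: 40 > 22 is true
  order subtotal ≥ 27.64 USD: 655.79 ≥ 27.64 is true
  primary category ∈ {apparel, electronics, grocery, toys}: books is not in the set → false
  placed via mobile app: no → false
  email verified: yes → true
  first-time customer: yes → true
  order placed on a weekend: yes → true
  account age between 645 days and 901 days: 1949 in [645, 901] is false
  contains a gift card: yes → true
  prior uses of this code ≥ 3: 5 ≥ 3 is true
  loyalty tier = bronze: silver == bronze is false
  NOT first-time customer: yes → false
  ship-to country ∈ {AU, CA}: FR is not in the set → false
  prior uses of this code ≥ 6: 5 ≥ 6 is false
Combine:
[1.1.1.1] true AND true = true
[1.1.1.2] false OR false = false
[1.1.1] true → false = false
[1.1.2.1] true AND true = true
[1.1.2.2] true OR false = true
[1.1.2] true OR true = true
[1.1] false AND true = false
[1] NOT false = true
[2.1.1] true AND true = true
[2.1] NOT true = false
[2.2.2.1] false → false (antecedent false ⇒ implication holds) = true
[2.2.2] NOT true = false
[2.2] false → false (antecedent false ⇒ implication holds) = true
[2.3.2] false → true (antecedent false ⇒ implication holds) = true
[2.3] false OR true = true
[2] false AND true AND true = false
[root] true OR false = true
Overall: true → applied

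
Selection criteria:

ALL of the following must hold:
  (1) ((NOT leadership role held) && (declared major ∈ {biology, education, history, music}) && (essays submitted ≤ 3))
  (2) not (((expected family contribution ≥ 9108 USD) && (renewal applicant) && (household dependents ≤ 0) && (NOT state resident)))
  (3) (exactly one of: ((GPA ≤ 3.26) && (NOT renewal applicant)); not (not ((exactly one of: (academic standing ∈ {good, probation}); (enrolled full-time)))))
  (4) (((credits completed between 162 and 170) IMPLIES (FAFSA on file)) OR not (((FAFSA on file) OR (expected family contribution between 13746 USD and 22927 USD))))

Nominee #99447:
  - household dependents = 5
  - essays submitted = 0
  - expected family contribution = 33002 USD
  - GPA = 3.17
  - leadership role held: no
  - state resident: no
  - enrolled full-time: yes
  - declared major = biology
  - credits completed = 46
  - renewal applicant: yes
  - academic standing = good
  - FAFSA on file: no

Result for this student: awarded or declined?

Atomic conditions:
  NOT leadership role held: no → true
  declared major ∈ {biology, education, history, music}: biology is in the set → true
  essays submitted ≤ 3: 0 ≤ 3 is true
  expected family contribution ≥ 9108 USD: 33002 ≥ 9108 is true
  renewal applicant: yes → true
  household dependents ≤ 0: 5 ≤ 0 is false
  NOT state resident: no → true
  GPA ≤ 3.26: 3.17 ≤ 3.26 is true
  NOT renewal applicant: yes → false
  academic standing ∈ {good, probation}: good is in the set → true
  enrolled full-time: yes → true
  credits completed between 162 and 170: 46 in [162, 170] is false
  FAFSA on file: no → false
  expected family contribution between 13746 USD and 22927 USD: 33002 in [13746, 22927] is false
Combine:
[1] true AND true AND true = true
[2.1] true AND true AND false AND true = false
[2] NOT false = true
[3.1] true AND false = false
[3.2.1.1] exactly-one(true, true) = false
[3.2.1] NOT false = true
[3.2] NOT true = false
[3] exactly-one(false, false) = false
[4.1] false → false (antecedent false ⇒ implication holds) = true
[4.2.1] false OR false = false
[4.2] NOT false = true
[4] true OR true = true
[root] true AND true AND false AND true = false
Overall: false → declined

Declined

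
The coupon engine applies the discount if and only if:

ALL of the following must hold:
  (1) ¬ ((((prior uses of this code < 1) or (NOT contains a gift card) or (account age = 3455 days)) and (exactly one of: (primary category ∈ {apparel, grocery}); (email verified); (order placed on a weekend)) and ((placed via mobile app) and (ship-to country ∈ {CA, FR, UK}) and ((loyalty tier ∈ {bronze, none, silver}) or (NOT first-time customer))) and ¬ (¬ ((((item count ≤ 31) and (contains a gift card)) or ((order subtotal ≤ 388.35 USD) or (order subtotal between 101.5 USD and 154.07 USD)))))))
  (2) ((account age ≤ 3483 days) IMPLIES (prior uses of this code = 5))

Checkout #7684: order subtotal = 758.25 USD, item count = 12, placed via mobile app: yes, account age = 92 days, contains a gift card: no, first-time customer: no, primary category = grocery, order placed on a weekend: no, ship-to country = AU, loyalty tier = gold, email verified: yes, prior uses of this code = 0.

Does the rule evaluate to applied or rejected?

Atomic conditions:
  prior uses of this code < 1: 0 < 1 is true
  NOT contains a gift card: no → true
  account age = 3455 days: 92 == 3455 is false
  primary category ∈ {apparel, grocery}: grocery is in the set → true
  email verified: yes → true
  order placed on a weekend: no → false
  placed via mobile app: yes → true
  ship-to country ∈ {CA, FR, UK}: AU is not in the set → false
  loyalty tier ∈ {bronze, none, silver}: gold is not in the set → false
  NOT first-time customer: no → true
  item count ≤ 31: 12 ≤ 31 is true
  contains a gift card: no → false
  order subtotal ≤ 388.35 USD: 758.25 ≤ 388.35 is false
  order subtotal between 101.5 USD and 154.07 USD: 758.25 in [101.5, 154.07] is false
  account age ≤ 3483 days: 92 ≤ 3483 is true
  prior uses of this code = 5: 0 == 5 is false
Combine:
[1.1.1] true OR true OR false = true
[1.1.2] exactly-one(true, true, false) = false
[1.1.3.3] false OR true = true
[1.1.3] true AND false AND true = false
[1.1.4.1.1.1] true AND false = false
[1.1.4.1.1.2] false OR false = false
[1.1.4.1.1] false OR false = false
[1.1.4.1] NOT false = true
[1.1.4] NOT true = false
[1.1] true AND false AND false AND false = false
[1] NOT false = true
[2] true → false = false
[root] true AND false = false
Overall: false → rejected

Rejected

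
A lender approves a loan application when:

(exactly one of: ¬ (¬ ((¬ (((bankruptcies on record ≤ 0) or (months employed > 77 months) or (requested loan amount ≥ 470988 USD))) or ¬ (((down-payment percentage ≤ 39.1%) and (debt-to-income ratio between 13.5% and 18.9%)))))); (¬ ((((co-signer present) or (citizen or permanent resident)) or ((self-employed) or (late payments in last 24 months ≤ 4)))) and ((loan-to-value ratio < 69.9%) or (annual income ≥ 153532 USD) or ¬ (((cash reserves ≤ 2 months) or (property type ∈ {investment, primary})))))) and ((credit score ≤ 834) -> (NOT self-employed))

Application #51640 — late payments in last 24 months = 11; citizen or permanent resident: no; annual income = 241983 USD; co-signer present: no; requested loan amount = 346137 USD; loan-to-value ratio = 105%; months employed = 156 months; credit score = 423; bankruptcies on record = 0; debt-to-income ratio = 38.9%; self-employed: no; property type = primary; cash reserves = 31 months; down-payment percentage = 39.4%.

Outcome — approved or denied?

Denied

Atomic conditions:
  bankruptcies on record ≤ 0: 0 ≤ 0 is true
  months employed > 77 months: 156 > 77 is true
  requested loan amount ≥ 470988 USD: 346137 ≥ 470988 is false
  down-payment percentage ≤ 39.1%: 39.4 ≤ 39.1 is false
  debt-to-income ratio between 13.5% and 18.9%: 38.9 in [13.5, 18.9] is false
  co-signer present: no → false
  citizen or permanent resident: no → false
  self-employed: no → false
  late payments in last 24 months ≤ 4: 11 ≤ 4 is false
  loan-to-value ratio < 69.9%: 105 < 69.9 is false
  annual income ≥ 153532 USD: 241983 ≥ 153532 is true
  cash reserves ≤ 2 months: 31 ≤ 2 is false
  property type ∈ {investment, primary}: primary is in the set → true
  credit score ≤ 834: 423 ≤ 834 is true
  NOT self-employed: no → true
Combine:
[1.1.1.1.1.1] true OR true OR false = true
[1.1.1.1.1] NOT true = false
[1.1.1.1.2.1] false AND false = false
[1.1.1.1.2] NOT false = true
[1.1.1.1] false OR true = true
[1.1.1] NOT true = false
[1.1] NOT false = true
[1.2.1.1.1] false OR false = false
[1.2.1.1.2] false OR false = false
[1.2.1.1] false OR false = false
[1.2.1] NOT false = true
[1.2.2.3.1] false OR true = true
[1.2.2.3] NOT true = false
[1.2.2] false OR true OR false = true
[1.2] true AND true = true
[1] exactly-one(true, true) = false
[2] true → true = true
[root] false AND true = false
Overall: false → denied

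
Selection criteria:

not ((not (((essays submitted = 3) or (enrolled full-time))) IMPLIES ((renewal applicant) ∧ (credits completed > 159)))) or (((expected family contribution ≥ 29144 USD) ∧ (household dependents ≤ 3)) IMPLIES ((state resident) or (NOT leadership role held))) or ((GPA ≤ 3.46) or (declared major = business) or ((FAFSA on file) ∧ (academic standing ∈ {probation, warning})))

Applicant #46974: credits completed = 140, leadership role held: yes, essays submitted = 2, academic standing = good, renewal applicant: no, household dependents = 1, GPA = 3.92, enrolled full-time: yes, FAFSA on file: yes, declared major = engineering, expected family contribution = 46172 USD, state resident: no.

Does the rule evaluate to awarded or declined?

Declined

Atomic conditions:
  essays submitted = 3: 2 == 3 is false
  enrolled full-time: yes → true
  renewal applicant: no → false
  credits completed > 159: 140 > 159 is false
  expected family contribution ≥ 29144 USD: 46172 ≥ 29144 is true
  household dependents ≤ 3: 1 ≤ 3 is true
  state resident: no → false
  NOT leadership role held: yes → false
  GPA ≤ 3.46: 3.92 ≤ 3.46 is false
  declared major = business: engineering == business is false
  FAFSA on file: yes → true
  academic standing ∈ {probation, warning}: good is not in the set → false
Combine:
[1.1.1.1] false OR true = true
[1.1.1] NOT true = false
[1.1.2] false AND false = false
[1.1] false → false (antecedent false ⇒ implication holds) = true
[1] NOT true = false
[2.1] true AND true = true
[2.2] false OR false = false
[2] true → false = false
[3.3] true AND false = false
[3] false OR false OR false = false
[root] false OR false OR false = false
Overall: false → declined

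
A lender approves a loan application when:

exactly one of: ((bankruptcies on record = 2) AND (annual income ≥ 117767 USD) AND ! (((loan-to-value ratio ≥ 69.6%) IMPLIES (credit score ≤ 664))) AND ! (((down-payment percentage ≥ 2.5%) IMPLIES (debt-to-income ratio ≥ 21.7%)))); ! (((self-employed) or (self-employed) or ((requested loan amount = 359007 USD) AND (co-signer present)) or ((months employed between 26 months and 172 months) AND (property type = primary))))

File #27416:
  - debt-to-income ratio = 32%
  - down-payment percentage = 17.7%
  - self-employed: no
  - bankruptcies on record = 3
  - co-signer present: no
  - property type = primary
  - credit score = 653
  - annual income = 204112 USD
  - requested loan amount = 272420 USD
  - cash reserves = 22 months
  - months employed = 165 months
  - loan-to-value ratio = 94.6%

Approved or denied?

Atomic conditions:
  bankruptcies on record = 2: 3 == 2 is false
  annual income ≥ 117767 USD: 204112 ≥ 117767 is true
  loan-to-value ratio ≥ 69.6%: 94.6 ≥ 69.6 is true
  credit score ≤ 664: 653 ≤ 664 is true
  down-payment percentage ≥ 2.5%: 17.7 ≥ 2.5 is true
  debt-to-income ratio ≥ 21.7%: 32 ≥ 21.7 is true
  self-employed: no → false
  requested loan amount = 359007 USD: 272420 == 359007 is false
  co-signer present: no → false
  months employed between 26 months and 172 months: 165 in [26, 172] is true
  property type = primary: primary == primary is true
Combine:
[1.3.1] true → true = true
[1.3] NOT true = false
[1.4.1] true → true = true
[1.4] NOT true = false
[1] false AND true AND false AND false = false
[2.1.3] false AND false = false
[2.1.4] true AND true = true
[2.1] false OR false OR false OR true = true
[2] NOT true = false
[root] exactly-one(false, false) = false
Overall: false → denied

Denied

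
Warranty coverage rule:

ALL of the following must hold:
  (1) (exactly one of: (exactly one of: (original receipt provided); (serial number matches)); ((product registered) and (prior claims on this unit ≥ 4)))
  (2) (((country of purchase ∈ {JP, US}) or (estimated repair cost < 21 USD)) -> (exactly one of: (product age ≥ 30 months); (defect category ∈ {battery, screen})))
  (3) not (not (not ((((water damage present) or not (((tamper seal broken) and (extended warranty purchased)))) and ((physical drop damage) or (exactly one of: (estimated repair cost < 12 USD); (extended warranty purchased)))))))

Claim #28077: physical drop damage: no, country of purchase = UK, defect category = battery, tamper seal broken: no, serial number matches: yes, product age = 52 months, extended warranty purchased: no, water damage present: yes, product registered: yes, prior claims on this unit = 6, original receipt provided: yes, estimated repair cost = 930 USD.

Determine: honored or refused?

Honored

Atomic conditions:
  original receipt provided: yes → true
  serial number matches: yes → true
  product registered: yes → true
  prior claims on this unit ≥ 4: 6 ≥ 4 is true
  country of purchase ∈ {JP, US}: UK is not in the set → false
  estimated repair cost < 21 USD: 930 < 21 is false
  product age ≥ 30 months: 52 ≥ 30 is true
  defect category ∈ {battery, screen}: battery is in the set → true
  water damage present: yes → true
  tamper seal broken: no → false
  extended warranty purchased: no → false
  physical drop damage: no → false
  estimated repair cost < 12 USD: 930 < 12 is false
Combine:
[1.1] exactly-one(true, true) = false
[1.2] true AND true = true
[1] exactly-one(false, true) = true
[2.1] false OR false = false
[2.2] exactly-one(true, true) = false
[2] false → false (antecedent false ⇒ implication holds) = true
[3.1.1.1.1.2.1] false AND false = false
[3.1.1.1.1.2] NOT false = true
[3.1.1.1.1] true OR true = true
[3.1.1.1.2.2] exactly-one(false, false) = false
[3.1.1.1.2] false OR false = false
[3.1.1.1] true AND false = false
[3.1.1] NOT false = true
[3.1] NOT true = false
[3] NOT false = true
[root] true AND true AND true = true
Overall: true → honored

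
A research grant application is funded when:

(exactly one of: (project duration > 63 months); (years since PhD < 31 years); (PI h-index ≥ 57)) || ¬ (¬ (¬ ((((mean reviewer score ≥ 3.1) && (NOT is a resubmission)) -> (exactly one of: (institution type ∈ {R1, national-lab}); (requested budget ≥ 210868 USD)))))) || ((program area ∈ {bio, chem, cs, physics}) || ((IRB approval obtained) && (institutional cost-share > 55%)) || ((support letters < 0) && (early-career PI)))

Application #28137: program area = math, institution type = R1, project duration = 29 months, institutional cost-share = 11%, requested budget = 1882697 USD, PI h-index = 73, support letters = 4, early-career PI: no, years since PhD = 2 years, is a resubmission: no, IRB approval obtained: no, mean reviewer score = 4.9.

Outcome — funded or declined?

Funded

Atomic conditions:
  project duration > 63 months: 29 > 63 is false
  years since PhD < 31 years: 2 < 31 is true
  PI h-index ≥ 57: 73 ≥ 57 is true
  mean reviewer score ≥ 3.1: 4.9 ≥ 3.1 is true
  NOT is a resubmission: no → true
  institution type ∈ {R1, national-lab}: R1 is in the set → true
  requested budget ≥ 210868 USD: 1882697 ≥ 210868 is true
  program area ∈ {bio, chem, cs, physics}: math is not in the set → false
  IRB approval obtained: no → false
  institutional cost-share > 55%: 11 > 55 is false
  support letters < 0: 4 < 0 is false
  early-career PI: no → false
Combine:
[1] exactly-one(false, true, true) = false
[2.1.1.1.1] true AND true = true
[2.1.1.1.2] exactly-one(true, true) = false
[2.1.1.1] true → false = false
[2.1.1] NOT false = true
[2.1] NOT true = false
[2] NOT false = true
[3.2] false AND false = false
[3.3] false AND false = false
[3] false OR false OR false = false
[root] false OR true OR false = true
Overall: true → funded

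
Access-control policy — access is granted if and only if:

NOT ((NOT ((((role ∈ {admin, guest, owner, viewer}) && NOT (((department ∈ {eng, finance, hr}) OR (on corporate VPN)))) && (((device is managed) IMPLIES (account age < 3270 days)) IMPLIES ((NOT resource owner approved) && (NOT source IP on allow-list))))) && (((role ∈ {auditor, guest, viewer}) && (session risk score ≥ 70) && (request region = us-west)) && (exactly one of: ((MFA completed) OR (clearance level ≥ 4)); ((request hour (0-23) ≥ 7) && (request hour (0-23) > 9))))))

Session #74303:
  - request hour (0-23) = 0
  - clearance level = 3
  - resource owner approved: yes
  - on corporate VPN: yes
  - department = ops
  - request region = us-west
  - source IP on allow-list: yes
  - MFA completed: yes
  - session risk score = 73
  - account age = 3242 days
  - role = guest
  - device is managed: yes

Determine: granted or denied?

Denied

Atomic conditions:
  role ∈ {admin, guest, owner, viewer}: guest is in the set → true
  department ∈ {eng, finance, hr}: ops is not in the set → false
  on corporate VPN: yes → true
  device is managed: yes → true
  account age < 3270 days: 3242 < 3270 is true
  NOT resource owner approved: yes → false
  NOT source IP on allow-list: yes → false
  role ∈ {auditor, guest, viewer}: guest is in the set → true
  session risk score ≥ 70: 73 ≥ 70 is true
  request region = us-west: us-west == us-west is true
  MFA completed: yes → true
  clearance level ≥ 4: 3 ≥ 4 is false
  request hour (0-23) ≥ 7: 0 ≥ 7 is false
  request hour (0-23) > 9: 0 > 9 is false
Combine:
[1.1.1.1.2.1] false OR true = true
[1.1.1.1.2] NOT true = false
[1.1.1.1] true AND false = false
[1.1.1.2.1] true → true = true
[1.1.1.2.2] false AND false = false
[1.1.1.2] true → false = false
[1.1.1] false AND false = false
[1.1] NOT false = true
[1.2.1] true AND true AND true = true
[1.2.2.1] true OR false = true
[1.2.2.2] false AND false = false
[1.2.2] exactly-one(true, false) = true
[1.2] true AND true = true
[1] true AND true = true
[root] NOT true = false
Overall: false → denied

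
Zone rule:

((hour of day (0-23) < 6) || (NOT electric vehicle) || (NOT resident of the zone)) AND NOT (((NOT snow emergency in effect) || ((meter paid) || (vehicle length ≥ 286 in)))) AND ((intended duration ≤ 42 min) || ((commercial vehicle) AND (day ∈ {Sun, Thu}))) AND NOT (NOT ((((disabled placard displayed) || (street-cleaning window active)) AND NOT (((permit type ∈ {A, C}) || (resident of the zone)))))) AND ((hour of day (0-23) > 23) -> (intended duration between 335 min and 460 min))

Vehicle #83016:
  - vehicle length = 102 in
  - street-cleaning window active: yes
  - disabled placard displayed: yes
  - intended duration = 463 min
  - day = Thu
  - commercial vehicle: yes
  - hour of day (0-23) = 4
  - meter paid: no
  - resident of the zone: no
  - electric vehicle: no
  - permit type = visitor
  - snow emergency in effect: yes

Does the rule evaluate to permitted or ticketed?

Atomic conditions:
  hour of day (0-23) < 6: 4 < 6 is true
  NOT electric vehicle: no → true
  NOT resident of the zone: no → true
  NOT snow emergency in effect: yes → false
  meter paid: no → false
  vehicle length ≥ 286 in: 102 ≥ 286 is false
  intended duration ≤ 42 min: 463 ≤ 42 is false
  commercial vehicle: yes → true
  day ∈ {Sun, Thu}: Thu is in the set → true
  disabled placard displayed: yes → true
  street-cleaning window active: yes → true
  permit type ∈ {A, C}: visitor is not in the set → false
  resident of the zone: no → false
  hour of day (0-23) > 23: 4 > 23 is false
  intended duration between 335 min and 460 min: 463 in [335, 460] is false
Combine:
[1] true OR true OR true = true
[2.1.2] false OR false = false
[2.1] false OR false = false
[2] NOT false = true
[3.2] true AND true = true
[3] false OR true = true
[4.1.1.1] true OR true = true
[4.1.1.2.1] false OR false = false
[4.1.1.2] NOT false = true
[4.1.1] true AND true = true
[4.1] NOT true = false
[4] NOT false = true
[5] false → false (antecedent false ⇒ implication holds) = true
[root] true AND true AND true AND true AND true = true
Overall: true → permitted

Permitted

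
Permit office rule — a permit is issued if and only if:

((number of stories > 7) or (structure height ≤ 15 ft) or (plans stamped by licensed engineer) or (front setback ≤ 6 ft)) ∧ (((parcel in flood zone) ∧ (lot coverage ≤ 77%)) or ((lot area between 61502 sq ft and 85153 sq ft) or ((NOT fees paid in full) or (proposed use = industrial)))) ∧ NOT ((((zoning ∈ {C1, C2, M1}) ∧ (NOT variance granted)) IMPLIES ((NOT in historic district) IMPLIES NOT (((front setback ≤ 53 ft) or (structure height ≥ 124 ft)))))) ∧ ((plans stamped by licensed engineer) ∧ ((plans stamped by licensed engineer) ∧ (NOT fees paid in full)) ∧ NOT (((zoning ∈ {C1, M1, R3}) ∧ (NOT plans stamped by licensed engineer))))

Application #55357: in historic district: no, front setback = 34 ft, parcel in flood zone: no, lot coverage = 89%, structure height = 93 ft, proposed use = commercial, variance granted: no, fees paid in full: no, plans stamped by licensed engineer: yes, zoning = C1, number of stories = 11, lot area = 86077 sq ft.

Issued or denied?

Issued

Atomic conditions:
  number of stories > 7: 11 > 7 is true
  structure height ≤ 15 ft: 93 ≤ 15 is false
  plans stamped by licensed engineer: yes → true
  front setback ≤ 6 ft: 34 ≤ 6 is false
  parcel in flood zone: no → false
  lot coverage ≤ 77%: 89 ≤ 77 is false
  lot area between 61502 sq ft and 85153 sq ft: 86077 in [61502, 85153] is false
  NOT fees paid in full: no → true
  proposed use = industrial: commercial == industrial is false
  zoning ∈ {C1, C2, M1}: C1 is in the set → true
  NOT variance granted: no → true
  NOT in historic district: no → true
  front setback ≤ 53 ft: 34 ≤ 53 is true
  structure height ≥ 124 ft: 93 ≥ 124 is false
  zoning ∈ {C1, M1, R3}: C1 is in the set → true
  NOT plans stamped by licensed engineer: yes → false
Combine:
[1] true OR false OR true OR false = true
[2.1] false AND false = false
[2.2.2] true OR false = true
[2.2] false OR true = true
[2] false OR true = true
[3.1.1] true AND true = true
[3.1.2.2.1] true OR false = true
[3.1.2.2] NOT true = false
[3.1.2] true → false = false
[3.1] true → false = false
[3] NOT false = true
[4.2] true AND true = true
[4.3.1] true AND false = false
[4.3] NOT false = true
[4] true AND true AND true = true
[root] true AND true AND true AND true = true
Overall: true → issued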